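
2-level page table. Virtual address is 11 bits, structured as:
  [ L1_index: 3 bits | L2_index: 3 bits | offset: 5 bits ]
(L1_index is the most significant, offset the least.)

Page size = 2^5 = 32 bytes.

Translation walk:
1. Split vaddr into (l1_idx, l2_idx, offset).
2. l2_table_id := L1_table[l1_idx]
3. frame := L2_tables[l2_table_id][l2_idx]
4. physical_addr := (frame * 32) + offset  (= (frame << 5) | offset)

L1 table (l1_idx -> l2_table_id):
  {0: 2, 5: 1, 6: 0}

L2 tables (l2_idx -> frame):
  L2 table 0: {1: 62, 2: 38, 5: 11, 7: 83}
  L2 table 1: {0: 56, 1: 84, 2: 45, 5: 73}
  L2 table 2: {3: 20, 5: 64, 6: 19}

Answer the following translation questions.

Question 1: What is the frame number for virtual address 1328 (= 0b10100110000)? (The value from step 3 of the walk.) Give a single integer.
Answer: 84

Derivation:
vaddr = 1328: l1_idx=5, l2_idx=1
L1[5] = 1; L2[1][1] = 84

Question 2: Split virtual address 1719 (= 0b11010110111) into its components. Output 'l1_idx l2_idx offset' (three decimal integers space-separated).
Answer: 6 5 23

Derivation:
vaddr = 1719 = 0b11010110111
  top 3 bits -> l1_idx = 6
  next 3 bits -> l2_idx = 5
  bottom 5 bits -> offset = 23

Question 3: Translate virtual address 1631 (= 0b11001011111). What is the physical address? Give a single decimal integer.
vaddr = 1631 = 0b11001011111
Split: l1_idx=6, l2_idx=2, offset=31
L1[6] = 0
L2[0][2] = 38
paddr = 38 * 32 + 31 = 1247

Answer: 1247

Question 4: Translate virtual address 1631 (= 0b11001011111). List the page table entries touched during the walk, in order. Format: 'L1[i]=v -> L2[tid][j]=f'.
Answer: L1[6]=0 -> L2[0][2]=38

Derivation:
vaddr = 1631 = 0b11001011111
Split: l1_idx=6, l2_idx=2, offset=31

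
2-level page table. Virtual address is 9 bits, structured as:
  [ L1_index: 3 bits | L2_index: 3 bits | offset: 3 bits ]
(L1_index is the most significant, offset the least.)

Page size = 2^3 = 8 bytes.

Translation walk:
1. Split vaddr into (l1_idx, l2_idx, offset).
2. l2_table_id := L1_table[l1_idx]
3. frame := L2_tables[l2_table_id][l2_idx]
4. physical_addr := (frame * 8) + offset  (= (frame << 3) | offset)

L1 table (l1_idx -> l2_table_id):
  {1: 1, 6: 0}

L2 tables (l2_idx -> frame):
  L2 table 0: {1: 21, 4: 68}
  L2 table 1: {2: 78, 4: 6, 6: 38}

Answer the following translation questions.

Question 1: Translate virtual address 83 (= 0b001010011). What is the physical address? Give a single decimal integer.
vaddr = 83 = 0b001010011
Split: l1_idx=1, l2_idx=2, offset=3
L1[1] = 1
L2[1][2] = 78
paddr = 78 * 8 + 3 = 627

Answer: 627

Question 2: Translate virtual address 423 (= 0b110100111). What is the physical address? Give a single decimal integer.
Answer: 551

Derivation:
vaddr = 423 = 0b110100111
Split: l1_idx=6, l2_idx=4, offset=7
L1[6] = 0
L2[0][4] = 68
paddr = 68 * 8 + 7 = 551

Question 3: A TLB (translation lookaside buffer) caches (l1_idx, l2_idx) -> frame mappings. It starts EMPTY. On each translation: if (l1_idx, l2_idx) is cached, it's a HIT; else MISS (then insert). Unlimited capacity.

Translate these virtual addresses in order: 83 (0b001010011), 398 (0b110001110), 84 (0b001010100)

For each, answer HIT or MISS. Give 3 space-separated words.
Answer: MISS MISS HIT

Derivation:
vaddr=83: (1,2) not in TLB -> MISS, insert
vaddr=398: (6,1) not in TLB -> MISS, insert
vaddr=84: (1,2) in TLB -> HIT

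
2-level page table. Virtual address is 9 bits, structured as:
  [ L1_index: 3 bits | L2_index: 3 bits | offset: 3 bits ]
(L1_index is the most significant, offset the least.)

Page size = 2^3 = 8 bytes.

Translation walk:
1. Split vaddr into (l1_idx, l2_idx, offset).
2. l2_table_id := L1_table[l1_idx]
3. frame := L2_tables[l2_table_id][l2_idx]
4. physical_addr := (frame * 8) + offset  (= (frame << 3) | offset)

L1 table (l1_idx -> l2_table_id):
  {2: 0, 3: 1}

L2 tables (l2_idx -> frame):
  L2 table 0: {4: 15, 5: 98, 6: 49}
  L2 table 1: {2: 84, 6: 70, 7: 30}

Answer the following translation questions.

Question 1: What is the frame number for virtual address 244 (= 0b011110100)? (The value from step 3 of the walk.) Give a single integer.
Answer: 70

Derivation:
vaddr = 244: l1_idx=3, l2_idx=6
L1[3] = 1; L2[1][6] = 70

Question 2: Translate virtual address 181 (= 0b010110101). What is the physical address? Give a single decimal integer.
vaddr = 181 = 0b010110101
Split: l1_idx=2, l2_idx=6, offset=5
L1[2] = 0
L2[0][6] = 49
paddr = 49 * 8 + 5 = 397

Answer: 397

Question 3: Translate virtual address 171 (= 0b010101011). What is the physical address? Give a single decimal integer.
Answer: 787

Derivation:
vaddr = 171 = 0b010101011
Split: l1_idx=2, l2_idx=5, offset=3
L1[2] = 0
L2[0][5] = 98
paddr = 98 * 8 + 3 = 787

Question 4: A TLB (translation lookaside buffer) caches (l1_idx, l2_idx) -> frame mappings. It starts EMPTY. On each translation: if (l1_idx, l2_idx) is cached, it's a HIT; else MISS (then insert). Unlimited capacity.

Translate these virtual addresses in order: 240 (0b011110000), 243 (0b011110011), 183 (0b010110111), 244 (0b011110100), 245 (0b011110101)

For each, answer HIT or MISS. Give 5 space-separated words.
Answer: MISS HIT MISS HIT HIT

Derivation:
vaddr=240: (3,6) not in TLB -> MISS, insert
vaddr=243: (3,6) in TLB -> HIT
vaddr=183: (2,6) not in TLB -> MISS, insert
vaddr=244: (3,6) in TLB -> HIT
vaddr=245: (3,6) in TLB -> HIT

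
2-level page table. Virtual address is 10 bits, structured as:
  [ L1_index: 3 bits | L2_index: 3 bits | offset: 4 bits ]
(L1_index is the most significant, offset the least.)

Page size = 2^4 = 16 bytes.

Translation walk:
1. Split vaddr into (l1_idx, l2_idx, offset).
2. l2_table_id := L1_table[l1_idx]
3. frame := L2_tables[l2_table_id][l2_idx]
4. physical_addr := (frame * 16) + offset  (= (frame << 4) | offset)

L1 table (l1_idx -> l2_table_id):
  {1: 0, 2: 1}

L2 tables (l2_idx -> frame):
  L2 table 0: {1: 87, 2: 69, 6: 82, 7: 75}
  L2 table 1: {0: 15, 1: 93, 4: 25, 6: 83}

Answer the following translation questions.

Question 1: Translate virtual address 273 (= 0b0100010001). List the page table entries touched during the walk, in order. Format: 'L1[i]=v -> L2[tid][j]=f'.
vaddr = 273 = 0b0100010001
Split: l1_idx=2, l2_idx=1, offset=1

Answer: L1[2]=1 -> L2[1][1]=93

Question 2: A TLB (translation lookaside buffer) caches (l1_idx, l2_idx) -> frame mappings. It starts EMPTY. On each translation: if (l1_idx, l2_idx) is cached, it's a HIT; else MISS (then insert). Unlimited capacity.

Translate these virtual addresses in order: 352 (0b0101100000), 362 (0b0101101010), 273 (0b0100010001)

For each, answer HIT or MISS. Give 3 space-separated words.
Answer: MISS HIT MISS

Derivation:
vaddr=352: (2,6) not in TLB -> MISS, insert
vaddr=362: (2,6) in TLB -> HIT
vaddr=273: (2,1) not in TLB -> MISS, insert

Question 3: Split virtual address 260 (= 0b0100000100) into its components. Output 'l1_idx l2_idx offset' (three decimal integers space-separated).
Answer: 2 0 4

Derivation:
vaddr = 260 = 0b0100000100
  top 3 bits -> l1_idx = 2
  next 3 bits -> l2_idx = 0
  bottom 4 bits -> offset = 4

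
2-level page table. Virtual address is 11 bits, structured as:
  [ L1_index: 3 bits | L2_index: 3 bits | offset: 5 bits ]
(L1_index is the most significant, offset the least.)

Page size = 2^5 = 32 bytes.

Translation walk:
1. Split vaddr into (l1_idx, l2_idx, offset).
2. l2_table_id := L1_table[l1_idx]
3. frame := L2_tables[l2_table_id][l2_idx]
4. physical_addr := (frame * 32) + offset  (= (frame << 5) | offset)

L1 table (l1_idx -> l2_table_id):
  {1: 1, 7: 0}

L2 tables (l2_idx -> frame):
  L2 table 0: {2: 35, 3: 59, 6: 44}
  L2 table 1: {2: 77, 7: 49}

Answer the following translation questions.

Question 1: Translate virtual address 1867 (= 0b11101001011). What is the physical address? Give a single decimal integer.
vaddr = 1867 = 0b11101001011
Split: l1_idx=7, l2_idx=2, offset=11
L1[7] = 0
L2[0][2] = 35
paddr = 35 * 32 + 11 = 1131

Answer: 1131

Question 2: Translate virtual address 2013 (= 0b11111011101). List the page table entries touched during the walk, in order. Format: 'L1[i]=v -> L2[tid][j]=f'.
vaddr = 2013 = 0b11111011101
Split: l1_idx=7, l2_idx=6, offset=29

Answer: L1[7]=0 -> L2[0][6]=44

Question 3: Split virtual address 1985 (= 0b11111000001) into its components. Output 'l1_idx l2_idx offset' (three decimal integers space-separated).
vaddr = 1985 = 0b11111000001
  top 3 bits -> l1_idx = 7
  next 3 bits -> l2_idx = 6
  bottom 5 bits -> offset = 1

Answer: 7 6 1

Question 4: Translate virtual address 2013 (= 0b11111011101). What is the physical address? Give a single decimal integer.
vaddr = 2013 = 0b11111011101
Split: l1_idx=7, l2_idx=6, offset=29
L1[7] = 0
L2[0][6] = 44
paddr = 44 * 32 + 29 = 1437

Answer: 1437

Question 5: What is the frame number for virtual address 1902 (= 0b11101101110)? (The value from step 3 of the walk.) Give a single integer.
Answer: 59

Derivation:
vaddr = 1902: l1_idx=7, l2_idx=3
L1[7] = 0; L2[0][3] = 59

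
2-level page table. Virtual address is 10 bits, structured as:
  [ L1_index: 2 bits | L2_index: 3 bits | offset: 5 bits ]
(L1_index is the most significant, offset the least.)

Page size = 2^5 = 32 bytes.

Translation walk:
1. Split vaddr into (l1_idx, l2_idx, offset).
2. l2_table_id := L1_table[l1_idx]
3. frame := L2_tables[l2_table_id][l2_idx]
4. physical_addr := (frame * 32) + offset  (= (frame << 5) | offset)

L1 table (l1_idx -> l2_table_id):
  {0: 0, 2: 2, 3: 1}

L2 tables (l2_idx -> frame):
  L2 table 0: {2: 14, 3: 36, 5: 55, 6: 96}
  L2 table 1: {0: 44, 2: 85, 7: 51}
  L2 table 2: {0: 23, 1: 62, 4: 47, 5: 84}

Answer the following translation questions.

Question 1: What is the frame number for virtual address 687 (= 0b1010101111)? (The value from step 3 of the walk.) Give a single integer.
vaddr = 687: l1_idx=2, l2_idx=5
L1[2] = 2; L2[2][5] = 84

Answer: 84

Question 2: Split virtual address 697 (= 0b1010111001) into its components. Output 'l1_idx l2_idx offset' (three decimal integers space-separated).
Answer: 2 5 25

Derivation:
vaddr = 697 = 0b1010111001
  top 2 bits -> l1_idx = 2
  next 3 bits -> l2_idx = 5
  bottom 5 bits -> offset = 25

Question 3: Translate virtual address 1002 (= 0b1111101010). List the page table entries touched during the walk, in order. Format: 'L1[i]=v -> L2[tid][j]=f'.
Answer: L1[3]=1 -> L2[1][7]=51

Derivation:
vaddr = 1002 = 0b1111101010
Split: l1_idx=3, l2_idx=7, offset=10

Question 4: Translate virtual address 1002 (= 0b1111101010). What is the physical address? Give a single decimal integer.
Answer: 1642

Derivation:
vaddr = 1002 = 0b1111101010
Split: l1_idx=3, l2_idx=7, offset=10
L1[3] = 1
L2[1][7] = 51
paddr = 51 * 32 + 10 = 1642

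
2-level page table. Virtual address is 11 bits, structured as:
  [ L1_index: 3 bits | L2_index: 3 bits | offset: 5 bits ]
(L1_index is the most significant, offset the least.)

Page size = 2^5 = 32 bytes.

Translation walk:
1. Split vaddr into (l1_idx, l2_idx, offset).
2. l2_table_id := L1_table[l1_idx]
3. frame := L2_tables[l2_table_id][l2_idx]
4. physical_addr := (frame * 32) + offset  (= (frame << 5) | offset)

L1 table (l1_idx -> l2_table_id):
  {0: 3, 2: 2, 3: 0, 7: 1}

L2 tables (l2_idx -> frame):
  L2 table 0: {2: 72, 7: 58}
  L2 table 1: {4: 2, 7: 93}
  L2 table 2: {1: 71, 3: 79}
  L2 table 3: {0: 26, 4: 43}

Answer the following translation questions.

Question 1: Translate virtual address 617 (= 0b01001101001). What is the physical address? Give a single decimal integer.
Answer: 2537

Derivation:
vaddr = 617 = 0b01001101001
Split: l1_idx=2, l2_idx=3, offset=9
L1[2] = 2
L2[2][3] = 79
paddr = 79 * 32 + 9 = 2537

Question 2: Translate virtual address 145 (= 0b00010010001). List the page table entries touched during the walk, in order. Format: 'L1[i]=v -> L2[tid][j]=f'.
Answer: L1[0]=3 -> L2[3][4]=43

Derivation:
vaddr = 145 = 0b00010010001
Split: l1_idx=0, l2_idx=4, offset=17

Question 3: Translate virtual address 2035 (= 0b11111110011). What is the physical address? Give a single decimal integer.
vaddr = 2035 = 0b11111110011
Split: l1_idx=7, l2_idx=7, offset=19
L1[7] = 1
L2[1][7] = 93
paddr = 93 * 32 + 19 = 2995

Answer: 2995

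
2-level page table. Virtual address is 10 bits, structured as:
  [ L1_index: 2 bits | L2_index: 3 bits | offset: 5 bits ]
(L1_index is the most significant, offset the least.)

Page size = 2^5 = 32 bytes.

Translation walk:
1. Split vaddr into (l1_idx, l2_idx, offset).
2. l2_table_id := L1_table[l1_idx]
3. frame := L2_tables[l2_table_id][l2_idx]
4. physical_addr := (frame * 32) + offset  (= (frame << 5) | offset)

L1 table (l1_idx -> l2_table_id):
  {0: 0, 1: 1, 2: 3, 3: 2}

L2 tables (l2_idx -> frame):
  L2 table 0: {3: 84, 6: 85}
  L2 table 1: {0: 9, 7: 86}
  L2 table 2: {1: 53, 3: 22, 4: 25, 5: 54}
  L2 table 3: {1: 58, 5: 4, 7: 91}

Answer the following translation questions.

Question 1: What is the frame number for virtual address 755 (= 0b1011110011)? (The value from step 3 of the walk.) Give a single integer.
vaddr = 755: l1_idx=2, l2_idx=7
L1[2] = 3; L2[3][7] = 91

Answer: 91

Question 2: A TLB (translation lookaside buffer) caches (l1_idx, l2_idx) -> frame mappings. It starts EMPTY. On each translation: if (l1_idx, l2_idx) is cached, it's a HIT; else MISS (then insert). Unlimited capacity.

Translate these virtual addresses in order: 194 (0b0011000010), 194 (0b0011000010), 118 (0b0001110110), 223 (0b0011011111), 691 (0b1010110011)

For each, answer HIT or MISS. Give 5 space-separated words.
Answer: MISS HIT MISS HIT MISS

Derivation:
vaddr=194: (0,6) not in TLB -> MISS, insert
vaddr=194: (0,6) in TLB -> HIT
vaddr=118: (0,3) not in TLB -> MISS, insert
vaddr=223: (0,6) in TLB -> HIT
vaddr=691: (2,5) not in TLB -> MISS, insert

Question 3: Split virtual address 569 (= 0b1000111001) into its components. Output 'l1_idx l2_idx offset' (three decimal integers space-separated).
Answer: 2 1 25

Derivation:
vaddr = 569 = 0b1000111001
  top 2 bits -> l1_idx = 2
  next 3 bits -> l2_idx = 1
  bottom 5 bits -> offset = 25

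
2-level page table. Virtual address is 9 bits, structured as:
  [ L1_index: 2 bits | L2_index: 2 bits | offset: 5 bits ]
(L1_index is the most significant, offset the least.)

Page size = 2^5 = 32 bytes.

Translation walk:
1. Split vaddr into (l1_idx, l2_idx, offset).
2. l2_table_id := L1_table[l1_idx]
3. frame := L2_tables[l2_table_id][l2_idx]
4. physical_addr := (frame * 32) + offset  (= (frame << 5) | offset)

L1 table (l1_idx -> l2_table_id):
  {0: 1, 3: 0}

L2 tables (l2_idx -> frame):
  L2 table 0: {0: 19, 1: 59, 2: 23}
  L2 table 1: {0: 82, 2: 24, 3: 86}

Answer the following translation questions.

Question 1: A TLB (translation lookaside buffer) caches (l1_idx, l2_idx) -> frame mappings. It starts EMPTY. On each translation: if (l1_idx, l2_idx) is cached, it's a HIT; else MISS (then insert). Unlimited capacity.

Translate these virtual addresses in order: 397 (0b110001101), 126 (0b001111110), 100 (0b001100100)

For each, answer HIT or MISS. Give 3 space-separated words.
vaddr=397: (3,0) not in TLB -> MISS, insert
vaddr=126: (0,3) not in TLB -> MISS, insert
vaddr=100: (0,3) in TLB -> HIT

Answer: MISS MISS HIT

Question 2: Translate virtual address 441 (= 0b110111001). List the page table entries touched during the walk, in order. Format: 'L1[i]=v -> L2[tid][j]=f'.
Answer: L1[3]=0 -> L2[0][1]=59

Derivation:
vaddr = 441 = 0b110111001
Split: l1_idx=3, l2_idx=1, offset=25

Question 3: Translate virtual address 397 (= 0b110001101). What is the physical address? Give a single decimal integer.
Answer: 621

Derivation:
vaddr = 397 = 0b110001101
Split: l1_idx=3, l2_idx=0, offset=13
L1[3] = 0
L2[0][0] = 19
paddr = 19 * 32 + 13 = 621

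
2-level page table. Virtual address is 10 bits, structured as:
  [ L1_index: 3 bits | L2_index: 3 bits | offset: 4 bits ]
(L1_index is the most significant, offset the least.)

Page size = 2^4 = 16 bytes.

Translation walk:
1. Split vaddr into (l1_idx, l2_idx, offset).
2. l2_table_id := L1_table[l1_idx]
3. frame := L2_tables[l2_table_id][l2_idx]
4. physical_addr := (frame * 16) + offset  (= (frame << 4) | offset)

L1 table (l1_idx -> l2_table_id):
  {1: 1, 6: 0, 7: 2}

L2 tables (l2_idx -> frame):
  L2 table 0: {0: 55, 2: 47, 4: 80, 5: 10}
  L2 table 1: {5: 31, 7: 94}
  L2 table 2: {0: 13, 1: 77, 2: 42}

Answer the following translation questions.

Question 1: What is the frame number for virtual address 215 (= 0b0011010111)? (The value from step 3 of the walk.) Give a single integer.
vaddr = 215: l1_idx=1, l2_idx=5
L1[1] = 1; L2[1][5] = 31

Answer: 31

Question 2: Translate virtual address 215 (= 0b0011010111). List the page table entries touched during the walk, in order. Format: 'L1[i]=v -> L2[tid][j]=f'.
vaddr = 215 = 0b0011010111
Split: l1_idx=1, l2_idx=5, offset=7

Answer: L1[1]=1 -> L2[1][5]=31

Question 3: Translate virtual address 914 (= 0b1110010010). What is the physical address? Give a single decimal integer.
vaddr = 914 = 0b1110010010
Split: l1_idx=7, l2_idx=1, offset=2
L1[7] = 2
L2[2][1] = 77
paddr = 77 * 16 + 2 = 1234

Answer: 1234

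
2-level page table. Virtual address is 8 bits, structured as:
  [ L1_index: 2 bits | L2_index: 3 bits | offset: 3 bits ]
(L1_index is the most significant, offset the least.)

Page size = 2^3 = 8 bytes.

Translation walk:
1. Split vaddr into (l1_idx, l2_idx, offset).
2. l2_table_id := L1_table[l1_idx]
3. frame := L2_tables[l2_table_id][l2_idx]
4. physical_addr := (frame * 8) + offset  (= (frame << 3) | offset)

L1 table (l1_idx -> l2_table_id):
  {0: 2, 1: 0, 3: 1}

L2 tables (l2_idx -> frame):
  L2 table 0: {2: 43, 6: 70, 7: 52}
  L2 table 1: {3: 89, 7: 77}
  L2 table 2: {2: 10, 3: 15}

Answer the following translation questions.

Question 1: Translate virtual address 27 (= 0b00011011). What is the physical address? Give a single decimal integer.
vaddr = 27 = 0b00011011
Split: l1_idx=0, l2_idx=3, offset=3
L1[0] = 2
L2[2][3] = 15
paddr = 15 * 8 + 3 = 123

Answer: 123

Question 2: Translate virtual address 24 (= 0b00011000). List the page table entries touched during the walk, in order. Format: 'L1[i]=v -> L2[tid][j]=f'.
Answer: L1[0]=2 -> L2[2][3]=15

Derivation:
vaddr = 24 = 0b00011000
Split: l1_idx=0, l2_idx=3, offset=0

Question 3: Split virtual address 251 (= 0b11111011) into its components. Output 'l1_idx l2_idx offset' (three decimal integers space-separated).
vaddr = 251 = 0b11111011
  top 2 bits -> l1_idx = 3
  next 3 bits -> l2_idx = 7
  bottom 3 bits -> offset = 3

Answer: 3 7 3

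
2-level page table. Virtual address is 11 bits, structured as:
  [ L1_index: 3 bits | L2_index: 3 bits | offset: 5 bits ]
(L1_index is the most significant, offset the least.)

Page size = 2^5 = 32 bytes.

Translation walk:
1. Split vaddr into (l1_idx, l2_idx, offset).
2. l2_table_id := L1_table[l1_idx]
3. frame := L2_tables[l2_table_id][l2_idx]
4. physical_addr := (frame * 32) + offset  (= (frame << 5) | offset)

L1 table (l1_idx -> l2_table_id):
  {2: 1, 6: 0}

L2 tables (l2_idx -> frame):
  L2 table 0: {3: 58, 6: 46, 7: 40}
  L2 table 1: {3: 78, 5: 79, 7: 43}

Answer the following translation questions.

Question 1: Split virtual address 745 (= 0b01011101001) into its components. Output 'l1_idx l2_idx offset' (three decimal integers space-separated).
Answer: 2 7 9

Derivation:
vaddr = 745 = 0b01011101001
  top 3 bits -> l1_idx = 2
  next 3 bits -> l2_idx = 7
  bottom 5 bits -> offset = 9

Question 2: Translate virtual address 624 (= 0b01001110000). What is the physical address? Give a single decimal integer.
vaddr = 624 = 0b01001110000
Split: l1_idx=2, l2_idx=3, offset=16
L1[2] = 1
L2[1][3] = 78
paddr = 78 * 32 + 16 = 2512

Answer: 2512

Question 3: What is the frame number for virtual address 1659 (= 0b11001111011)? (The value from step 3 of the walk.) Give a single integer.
Answer: 58

Derivation:
vaddr = 1659: l1_idx=6, l2_idx=3
L1[6] = 0; L2[0][3] = 58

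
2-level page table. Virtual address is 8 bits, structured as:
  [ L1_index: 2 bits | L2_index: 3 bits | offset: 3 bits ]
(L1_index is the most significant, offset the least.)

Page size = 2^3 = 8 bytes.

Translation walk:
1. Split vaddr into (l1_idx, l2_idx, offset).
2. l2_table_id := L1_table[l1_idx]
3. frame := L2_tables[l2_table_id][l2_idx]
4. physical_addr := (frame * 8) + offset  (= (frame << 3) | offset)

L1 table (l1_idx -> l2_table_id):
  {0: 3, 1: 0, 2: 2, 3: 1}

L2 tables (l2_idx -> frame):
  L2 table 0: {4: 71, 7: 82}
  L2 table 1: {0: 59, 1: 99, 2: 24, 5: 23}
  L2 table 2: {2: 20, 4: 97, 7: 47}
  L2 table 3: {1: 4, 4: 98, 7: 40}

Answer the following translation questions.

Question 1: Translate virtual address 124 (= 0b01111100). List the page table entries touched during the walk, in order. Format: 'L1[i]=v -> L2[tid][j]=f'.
vaddr = 124 = 0b01111100
Split: l1_idx=1, l2_idx=7, offset=4

Answer: L1[1]=0 -> L2[0][7]=82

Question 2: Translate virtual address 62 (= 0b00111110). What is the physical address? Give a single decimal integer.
Answer: 326

Derivation:
vaddr = 62 = 0b00111110
Split: l1_idx=0, l2_idx=7, offset=6
L1[0] = 3
L2[3][7] = 40
paddr = 40 * 8 + 6 = 326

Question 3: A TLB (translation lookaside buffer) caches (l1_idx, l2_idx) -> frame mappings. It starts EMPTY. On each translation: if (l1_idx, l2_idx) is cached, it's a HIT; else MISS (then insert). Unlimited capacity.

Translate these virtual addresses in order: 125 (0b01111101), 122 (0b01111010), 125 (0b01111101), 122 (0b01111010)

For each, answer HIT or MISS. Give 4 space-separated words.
Answer: MISS HIT HIT HIT

Derivation:
vaddr=125: (1,7) not in TLB -> MISS, insert
vaddr=122: (1,7) in TLB -> HIT
vaddr=125: (1,7) in TLB -> HIT
vaddr=122: (1,7) in TLB -> HIT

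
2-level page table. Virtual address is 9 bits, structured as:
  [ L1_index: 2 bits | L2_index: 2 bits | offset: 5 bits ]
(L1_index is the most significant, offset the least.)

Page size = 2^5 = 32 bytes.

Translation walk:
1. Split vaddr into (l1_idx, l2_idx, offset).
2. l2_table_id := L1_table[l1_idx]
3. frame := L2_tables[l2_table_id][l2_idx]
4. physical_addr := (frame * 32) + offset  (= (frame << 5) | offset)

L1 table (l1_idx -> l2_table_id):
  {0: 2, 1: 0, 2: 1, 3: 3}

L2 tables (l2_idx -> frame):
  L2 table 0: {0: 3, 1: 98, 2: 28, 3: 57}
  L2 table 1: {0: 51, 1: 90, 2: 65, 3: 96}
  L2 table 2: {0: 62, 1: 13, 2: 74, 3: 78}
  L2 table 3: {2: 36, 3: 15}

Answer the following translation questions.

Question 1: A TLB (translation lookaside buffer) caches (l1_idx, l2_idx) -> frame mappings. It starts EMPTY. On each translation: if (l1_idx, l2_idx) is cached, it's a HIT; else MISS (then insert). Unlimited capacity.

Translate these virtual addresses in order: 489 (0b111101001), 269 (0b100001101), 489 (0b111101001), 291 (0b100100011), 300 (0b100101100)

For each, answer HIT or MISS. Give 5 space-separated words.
vaddr=489: (3,3) not in TLB -> MISS, insert
vaddr=269: (2,0) not in TLB -> MISS, insert
vaddr=489: (3,3) in TLB -> HIT
vaddr=291: (2,1) not in TLB -> MISS, insert
vaddr=300: (2,1) in TLB -> HIT

Answer: MISS MISS HIT MISS HIT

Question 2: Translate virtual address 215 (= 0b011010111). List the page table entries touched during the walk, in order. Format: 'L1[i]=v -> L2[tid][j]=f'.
Answer: L1[1]=0 -> L2[0][2]=28

Derivation:
vaddr = 215 = 0b011010111
Split: l1_idx=1, l2_idx=2, offset=23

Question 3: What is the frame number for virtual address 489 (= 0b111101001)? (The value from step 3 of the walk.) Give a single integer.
vaddr = 489: l1_idx=3, l2_idx=3
L1[3] = 3; L2[3][3] = 15

Answer: 15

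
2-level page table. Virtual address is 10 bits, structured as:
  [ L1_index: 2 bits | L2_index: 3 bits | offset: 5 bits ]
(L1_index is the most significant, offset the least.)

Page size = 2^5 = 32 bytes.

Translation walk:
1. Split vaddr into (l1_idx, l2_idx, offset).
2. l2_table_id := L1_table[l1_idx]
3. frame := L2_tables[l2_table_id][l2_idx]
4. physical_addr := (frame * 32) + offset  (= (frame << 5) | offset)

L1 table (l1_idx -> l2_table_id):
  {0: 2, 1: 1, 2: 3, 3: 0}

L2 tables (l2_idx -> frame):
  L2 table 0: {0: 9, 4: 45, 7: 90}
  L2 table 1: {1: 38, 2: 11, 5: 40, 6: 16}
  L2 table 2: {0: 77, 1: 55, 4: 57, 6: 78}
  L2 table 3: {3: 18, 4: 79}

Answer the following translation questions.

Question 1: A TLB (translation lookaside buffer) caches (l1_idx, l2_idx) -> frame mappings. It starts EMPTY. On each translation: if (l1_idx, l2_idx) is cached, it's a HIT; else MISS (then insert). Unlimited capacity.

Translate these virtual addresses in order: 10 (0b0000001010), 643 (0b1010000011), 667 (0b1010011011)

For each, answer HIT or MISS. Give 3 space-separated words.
Answer: MISS MISS HIT

Derivation:
vaddr=10: (0,0) not in TLB -> MISS, insert
vaddr=643: (2,4) not in TLB -> MISS, insert
vaddr=667: (2,4) in TLB -> HIT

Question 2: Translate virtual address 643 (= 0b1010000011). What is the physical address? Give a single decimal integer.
vaddr = 643 = 0b1010000011
Split: l1_idx=2, l2_idx=4, offset=3
L1[2] = 3
L2[3][4] = 79
paddr = 79 * 32 + 3 = 2531

Answer: 2531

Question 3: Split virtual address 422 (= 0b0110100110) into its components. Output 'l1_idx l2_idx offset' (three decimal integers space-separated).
Answer: 1 5 6

Derivation:
vaddr = 422 = 0b0110100110
  top 2 bits -> l1_idx = 1
  next 3 bits -> l2_idx = 5
  bottom 5 bits -> offset = 6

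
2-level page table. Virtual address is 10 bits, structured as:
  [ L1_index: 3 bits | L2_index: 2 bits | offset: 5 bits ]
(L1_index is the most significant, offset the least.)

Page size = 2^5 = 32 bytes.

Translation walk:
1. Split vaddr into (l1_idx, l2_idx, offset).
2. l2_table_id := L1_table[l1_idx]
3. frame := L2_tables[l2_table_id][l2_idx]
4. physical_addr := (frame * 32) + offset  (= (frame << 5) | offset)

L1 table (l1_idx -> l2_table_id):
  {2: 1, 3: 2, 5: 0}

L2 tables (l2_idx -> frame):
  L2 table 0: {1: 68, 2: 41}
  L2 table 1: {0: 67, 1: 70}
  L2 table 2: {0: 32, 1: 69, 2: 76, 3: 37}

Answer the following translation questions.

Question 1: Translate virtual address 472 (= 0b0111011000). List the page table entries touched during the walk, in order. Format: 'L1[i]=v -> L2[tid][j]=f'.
vaddr = 472 = 0b0111011000
Split: l1_idx=3, l2_idx=2, offset=24

Answer: L1[3]=2 -> L2[2][2]=76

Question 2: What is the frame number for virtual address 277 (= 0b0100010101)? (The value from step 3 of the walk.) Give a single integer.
vaddr = 277: l1_idx=2, l2_idx=0
L1[2] = 1; L2[1][0] = 67

Answer: 67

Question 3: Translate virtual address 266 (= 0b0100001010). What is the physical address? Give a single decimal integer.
vaddr = 266 = 0b0100001010
Split: l1_idx=2, l2_idx=0, offset=10
L1[2] = 1
L2[1][0] = 67
paddr = 67 * 32 + 10 = 2154

Answer: 2154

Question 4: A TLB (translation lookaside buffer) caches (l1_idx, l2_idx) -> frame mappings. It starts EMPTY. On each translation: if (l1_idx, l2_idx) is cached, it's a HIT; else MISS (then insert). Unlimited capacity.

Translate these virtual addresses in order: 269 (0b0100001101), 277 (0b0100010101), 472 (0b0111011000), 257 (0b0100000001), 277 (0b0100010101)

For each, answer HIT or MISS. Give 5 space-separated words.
vaddr=269: (2,0) not in TLB -> MISS, insert
vaddr=277: (2,0) in TLB -> HIT
vaddr=472: (3,2) not in TLB -> MISS, insert
vaddr=257: (2,0) in TLB -> HIT
vaddr=277: (2,0) in TLB -> HIT

Answer: MISS HIT MISS HIT HIT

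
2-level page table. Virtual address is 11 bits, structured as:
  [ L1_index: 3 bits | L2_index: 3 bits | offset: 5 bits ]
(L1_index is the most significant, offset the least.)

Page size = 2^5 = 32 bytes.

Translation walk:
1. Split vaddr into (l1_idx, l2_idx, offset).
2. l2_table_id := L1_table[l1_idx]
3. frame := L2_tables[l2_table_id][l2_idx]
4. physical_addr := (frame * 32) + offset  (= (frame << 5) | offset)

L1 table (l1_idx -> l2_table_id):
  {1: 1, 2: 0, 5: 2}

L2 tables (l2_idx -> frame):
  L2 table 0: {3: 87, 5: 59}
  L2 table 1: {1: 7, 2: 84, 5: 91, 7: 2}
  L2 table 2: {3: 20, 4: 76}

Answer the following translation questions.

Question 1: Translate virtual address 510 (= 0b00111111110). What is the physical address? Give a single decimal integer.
vaddr = 510 = 0b00111111110
Split: l1_idx=1, l2_idx=7, offset=30
L1[1] = 1
L2[1][7] = 2
paddr = 2 * 32 + 30 = 94

Answer: 94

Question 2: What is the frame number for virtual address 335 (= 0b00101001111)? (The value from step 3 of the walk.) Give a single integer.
Answer: 84

Derivation:
vaddr = 335: l1_idx=1, l2_idx=2
L1[1] = 1; L2[1][2] = 84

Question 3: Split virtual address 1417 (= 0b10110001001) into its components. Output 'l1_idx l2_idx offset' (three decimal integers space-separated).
vaddr = 1417 = 0b10110001001
  top 3 bits -> l1_idx = 5
  next 3 bits -> l2_idx = 4
  bottom 5 bits -> offset = 9

Answer: 5 4 9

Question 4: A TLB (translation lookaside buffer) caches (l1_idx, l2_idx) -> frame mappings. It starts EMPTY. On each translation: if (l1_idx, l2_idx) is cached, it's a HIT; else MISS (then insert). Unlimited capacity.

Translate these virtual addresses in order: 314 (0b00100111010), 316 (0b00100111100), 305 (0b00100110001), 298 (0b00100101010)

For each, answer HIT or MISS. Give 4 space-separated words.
Answer: MISS HIT HIT HIT

Derivation:
vaddr=314: (1,1) not in TLB -> MISS, insert
vaddr=316: (1,1) in TLB -> HIT
vaddr=305: (1,1) in TLB -> HIT
vaddr=298: (1,1) in TLB -> HIT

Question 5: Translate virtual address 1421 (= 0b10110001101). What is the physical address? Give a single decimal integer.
vaddr = 1421 = 0b10110001101
Split: l1_idx=5, l2_idx=4, offset=13
L1[5] = 2
L2[2][4] = 76
paddr = 76 * 32 + 13 = 2445

Answer: 2445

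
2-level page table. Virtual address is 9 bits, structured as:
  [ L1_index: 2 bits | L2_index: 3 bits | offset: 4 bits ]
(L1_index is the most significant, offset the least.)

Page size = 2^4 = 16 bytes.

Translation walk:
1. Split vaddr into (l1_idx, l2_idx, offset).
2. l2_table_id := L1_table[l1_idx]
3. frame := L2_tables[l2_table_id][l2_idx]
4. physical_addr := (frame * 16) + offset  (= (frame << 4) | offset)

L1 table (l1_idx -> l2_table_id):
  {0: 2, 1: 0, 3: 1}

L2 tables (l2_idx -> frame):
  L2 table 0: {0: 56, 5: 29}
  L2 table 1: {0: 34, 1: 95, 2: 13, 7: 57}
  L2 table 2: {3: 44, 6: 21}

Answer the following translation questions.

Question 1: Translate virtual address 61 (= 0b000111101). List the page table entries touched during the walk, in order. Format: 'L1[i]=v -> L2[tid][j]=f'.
vaddr = 61 = 0b000111101
Split: l1_idx=0, l2_idx=3, offset=13

Answer: L1[0]=2 -> L2[2][3]=44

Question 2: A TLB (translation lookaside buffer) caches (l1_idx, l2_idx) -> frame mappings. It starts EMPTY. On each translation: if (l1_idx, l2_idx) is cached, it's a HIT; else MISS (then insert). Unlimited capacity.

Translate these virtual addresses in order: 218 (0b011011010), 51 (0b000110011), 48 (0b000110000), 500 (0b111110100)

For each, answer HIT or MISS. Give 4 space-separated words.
Answer: MISS MISS HIT MISS

Derivation:
vaddr=218: (1,5) not in TLB -> MISS, insert
vaddr=51: (0,3) not in TLB -> MISS, insert
vaddr=48: (0,3) in TLB -> HIT
vaddr=500: (3,7) not in TLB -> MISS, insert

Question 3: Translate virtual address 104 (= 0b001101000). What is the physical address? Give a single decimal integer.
vaddr = 104 = 0b001101000
Split: l1_idx=0, l2_idx=6, offset=8
L1[0] = 2
L2[2][6] = 21
paddr = 21 * 16 + 8 = 344

Answer: 344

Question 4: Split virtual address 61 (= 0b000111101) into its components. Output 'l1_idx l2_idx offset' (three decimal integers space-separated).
Answer: 0 3 13

Derivation:
vaddr = 61 = 0b000111101
  top 2 bits -> l1_idx = 0
  next 3 bits -> l2_idx = 3
  bottom 4 bits -> offset = 13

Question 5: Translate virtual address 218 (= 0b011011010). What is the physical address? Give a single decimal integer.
vaddr = 218 = 0b011011010
Split: l1_idx=1, l2_idx=5, offset=10
L1[1] = 0
L2[0][5] = 29
paddr = 29 * 16 + 10 = 474

Answer: 474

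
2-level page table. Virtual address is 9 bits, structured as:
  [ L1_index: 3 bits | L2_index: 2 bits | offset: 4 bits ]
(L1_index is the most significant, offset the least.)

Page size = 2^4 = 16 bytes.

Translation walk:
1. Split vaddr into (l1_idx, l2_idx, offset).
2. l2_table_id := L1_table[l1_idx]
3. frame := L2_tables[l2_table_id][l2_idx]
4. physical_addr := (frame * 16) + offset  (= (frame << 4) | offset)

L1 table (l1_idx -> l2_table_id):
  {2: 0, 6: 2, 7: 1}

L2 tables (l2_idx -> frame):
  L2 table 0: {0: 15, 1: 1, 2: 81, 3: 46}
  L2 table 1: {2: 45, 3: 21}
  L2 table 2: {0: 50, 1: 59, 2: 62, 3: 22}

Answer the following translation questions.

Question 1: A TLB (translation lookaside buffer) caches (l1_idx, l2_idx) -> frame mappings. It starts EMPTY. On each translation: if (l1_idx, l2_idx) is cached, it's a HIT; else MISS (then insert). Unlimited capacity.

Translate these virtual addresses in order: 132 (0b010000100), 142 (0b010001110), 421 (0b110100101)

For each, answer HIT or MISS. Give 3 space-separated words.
vaddr=132: (2,0) not in TLB -> MISS, insert
vaddr=142: (2,0) in TLB -> HIT
vaddr=421: (6,2) not in TLB -> MISS, insert

Answer: MISS HIT MISS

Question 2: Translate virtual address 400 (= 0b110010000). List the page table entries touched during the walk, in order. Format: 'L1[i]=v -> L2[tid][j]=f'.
vaddr = 400 = 0b110010000
Split: l1_idx=6, l2_idx=1, offset=0

Answer: L1[6]=2 -> L2[2][1]=59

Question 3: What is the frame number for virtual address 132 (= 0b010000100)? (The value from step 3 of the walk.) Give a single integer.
vaddr = 132: l1_idx=2, l2_idx=0
L1[2] = 0; L2[0][0] = 15

Answer: 15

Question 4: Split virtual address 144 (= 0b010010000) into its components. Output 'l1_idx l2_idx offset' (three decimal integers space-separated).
Answer: 2 1 0

Derivation:
vaddr = 144 = 0b010010000
  top 3 bits -> l1_idx = 2
  next 2 bits -> l2_idx = 1
  bottom 4 bits -> offset = 0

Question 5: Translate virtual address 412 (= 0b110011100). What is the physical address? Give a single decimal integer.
vaddr = 412 = 0b110011100
Split: l1_idx=6, l2_idx=1, offset=12
L1[6] = 2
L2[2][1] = 59
paddr = 59 * 16 + 12 = 956

Answer: 956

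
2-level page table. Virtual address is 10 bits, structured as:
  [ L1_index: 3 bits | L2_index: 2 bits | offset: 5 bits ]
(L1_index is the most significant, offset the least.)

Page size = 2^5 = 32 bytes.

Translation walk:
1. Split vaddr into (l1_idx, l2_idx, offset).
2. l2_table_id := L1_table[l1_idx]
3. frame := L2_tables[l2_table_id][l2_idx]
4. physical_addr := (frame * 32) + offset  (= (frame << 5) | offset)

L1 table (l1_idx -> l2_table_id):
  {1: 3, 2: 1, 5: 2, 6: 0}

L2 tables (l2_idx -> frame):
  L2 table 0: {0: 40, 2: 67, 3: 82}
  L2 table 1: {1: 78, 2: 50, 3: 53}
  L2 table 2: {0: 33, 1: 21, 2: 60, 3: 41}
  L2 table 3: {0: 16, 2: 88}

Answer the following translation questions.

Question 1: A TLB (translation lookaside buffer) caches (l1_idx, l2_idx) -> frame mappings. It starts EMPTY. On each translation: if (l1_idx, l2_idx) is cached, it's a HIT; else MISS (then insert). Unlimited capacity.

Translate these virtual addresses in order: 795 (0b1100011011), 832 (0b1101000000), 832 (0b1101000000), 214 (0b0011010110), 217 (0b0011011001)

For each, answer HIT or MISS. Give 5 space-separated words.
vaddr=795: (6,0) not in TLB -> MISS, insert
vaddr=832: (6,2) not in TLB -> MISS, insert
vaddr=832: (6,2) in TLB -> HIT
vaddr=214: (1,2) not in TLB -> MISS, insert
vaddr=217: (1,2) in TLB -> HIT

Answer: MISS MISS HIT MISS HIT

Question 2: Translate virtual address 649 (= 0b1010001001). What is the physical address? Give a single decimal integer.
Answer: 1065

Derivation:
vaddr = 649 = 0b1010001001
Split: l1_idx=5, l2_idx=0, offset=9
L1[5] = 2
L2[2][0] = 33
paddr = 33 * 32 + 9 = 1065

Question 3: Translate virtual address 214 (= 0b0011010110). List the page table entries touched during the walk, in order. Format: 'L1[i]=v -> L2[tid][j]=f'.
vaddr = 214 = 0b0011010110
Split: l1_idx=1, l2_idx=2, offset=22

Answer: L1[1]=3 -> L2[3][2]=88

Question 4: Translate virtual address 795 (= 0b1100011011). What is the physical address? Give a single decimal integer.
Answer: 1307

Derivation:
vaddr = 795 = 0b1100011011
Split: l1_idx=6, l2_idx=0, offset=27
L1[6] = 0
L2[0][0] = 40
paddr = 40 * 32 + 27 = 1307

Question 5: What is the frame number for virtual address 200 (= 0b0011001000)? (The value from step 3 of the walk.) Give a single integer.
Answer: 88

Derivation:
vaddr = 200: l1_idx=1, l2_idx=2
L1[1] = 3; L2[3][2] = 88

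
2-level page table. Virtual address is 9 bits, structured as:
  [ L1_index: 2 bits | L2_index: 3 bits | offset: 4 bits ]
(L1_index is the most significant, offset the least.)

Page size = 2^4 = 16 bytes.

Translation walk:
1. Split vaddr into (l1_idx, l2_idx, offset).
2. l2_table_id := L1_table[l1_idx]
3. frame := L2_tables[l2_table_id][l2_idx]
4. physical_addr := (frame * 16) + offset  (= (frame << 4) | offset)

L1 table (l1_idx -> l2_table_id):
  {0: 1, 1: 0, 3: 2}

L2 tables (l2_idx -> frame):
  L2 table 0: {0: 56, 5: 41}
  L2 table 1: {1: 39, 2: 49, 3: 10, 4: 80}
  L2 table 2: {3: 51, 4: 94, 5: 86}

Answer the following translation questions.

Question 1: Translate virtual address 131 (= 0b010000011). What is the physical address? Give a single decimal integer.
Answer: 899

Derivation:
vaddr = 131 = 0b010000011
Split: l1_idx=1, l2_idx=0, offset=3
L1[1] = 0
L2[0][0] = 56
paddr = 56 * 16 + 3 = 899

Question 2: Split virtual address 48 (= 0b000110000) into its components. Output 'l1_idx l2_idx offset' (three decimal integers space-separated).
vaddr = 48 = 0b000110000
  top 2 bits -> l1_idx = 0
  next 3 bits -> l2_idx = 3
  bottom 4 bits -> offset = 0

Answer: 0 3 0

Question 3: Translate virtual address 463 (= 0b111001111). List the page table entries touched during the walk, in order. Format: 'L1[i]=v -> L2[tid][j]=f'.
Answer: L1[3]=2 -> L2[2][4]=94

Derivation:
vaddr = 463 = 0b111001111
Split: l1_idx=3, l2_idx=4, offset=15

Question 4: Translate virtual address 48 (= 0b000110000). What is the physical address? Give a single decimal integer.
Answer: 160

Derivation:
vaddr = 48 = 0b000110000
Split: l1_idx=0, l2_idx=3, offset=0
L1[0] = 1
L2[1][3] = 10
paddr = 10 * 16 + 0 = 160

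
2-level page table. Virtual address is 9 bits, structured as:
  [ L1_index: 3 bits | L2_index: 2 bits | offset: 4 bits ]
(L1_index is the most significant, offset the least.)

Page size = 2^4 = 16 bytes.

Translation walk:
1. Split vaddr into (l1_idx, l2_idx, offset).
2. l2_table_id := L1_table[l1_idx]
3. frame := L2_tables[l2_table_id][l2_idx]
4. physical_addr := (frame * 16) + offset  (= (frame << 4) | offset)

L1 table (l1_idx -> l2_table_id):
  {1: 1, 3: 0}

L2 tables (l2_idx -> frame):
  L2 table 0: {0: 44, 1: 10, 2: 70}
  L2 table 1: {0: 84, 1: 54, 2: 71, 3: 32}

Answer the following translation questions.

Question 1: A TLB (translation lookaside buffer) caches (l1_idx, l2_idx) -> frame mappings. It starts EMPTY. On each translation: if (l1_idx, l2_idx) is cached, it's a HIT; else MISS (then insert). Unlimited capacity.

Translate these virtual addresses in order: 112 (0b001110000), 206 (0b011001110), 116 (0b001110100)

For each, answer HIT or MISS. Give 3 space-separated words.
Answer: MISS MISS HIT

Derivation:
vaddr=112: (1,3) not in TLB -> MISS, insert
vaddr=206: (3,0) not in TLB -> MISS, insert
vaddr=116: (1,3) in TLB -> HIT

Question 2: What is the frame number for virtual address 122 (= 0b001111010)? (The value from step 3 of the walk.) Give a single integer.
vaddr = 122: l1_idx=1, l2_idx=3
L1[1] = 1; L2[1][3] = 32

Answer: 32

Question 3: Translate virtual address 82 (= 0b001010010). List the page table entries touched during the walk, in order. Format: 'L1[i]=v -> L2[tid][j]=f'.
vaddr = 82 = 0b001010010
Split: l1_idx=1, l2_idx=1, offset=2

Answer: L1[1]=1 -> L2[1][1]=54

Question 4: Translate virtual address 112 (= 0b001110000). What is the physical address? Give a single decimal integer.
Answer: 512

Derivation:
vaddr = 112 = 0b001110000
Split: l1_idx=1, l2_idx=3, offset=0
L1[1] = 1
L2[1][3] = 32
paddr = 32 * 16 + 0 = 512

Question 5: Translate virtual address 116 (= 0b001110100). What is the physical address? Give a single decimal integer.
Answer: 516

Derivation:
vaddr = 116 = 0b001110100
Split: l1_idx=1, l2_idx=3, offset=4
L1[1] = 1
L2[1][3] = 32
paddr = 32 * 16 + 4 = 516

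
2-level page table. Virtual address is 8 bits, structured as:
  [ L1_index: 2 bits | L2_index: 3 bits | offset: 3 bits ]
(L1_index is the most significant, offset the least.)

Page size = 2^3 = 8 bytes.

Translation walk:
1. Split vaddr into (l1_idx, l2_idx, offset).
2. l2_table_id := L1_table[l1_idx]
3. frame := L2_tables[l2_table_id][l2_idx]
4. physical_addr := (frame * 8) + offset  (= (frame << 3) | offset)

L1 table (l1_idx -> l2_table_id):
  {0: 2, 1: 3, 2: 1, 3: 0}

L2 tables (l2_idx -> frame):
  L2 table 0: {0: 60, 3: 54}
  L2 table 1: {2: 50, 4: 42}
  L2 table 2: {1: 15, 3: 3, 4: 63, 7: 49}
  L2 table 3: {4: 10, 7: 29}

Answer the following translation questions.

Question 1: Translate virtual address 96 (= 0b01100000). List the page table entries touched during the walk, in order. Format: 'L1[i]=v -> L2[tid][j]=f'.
Answer: L1[1]=3 -> L2[3][4]=10

Derivation:
vaddr = 96 = 0b01100000
Split: l1_idx=1, l2_idx=4, offset=0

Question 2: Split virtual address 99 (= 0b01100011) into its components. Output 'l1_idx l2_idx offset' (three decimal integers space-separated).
Answer: 1 4 3

Derivation:
vaddr = 99 = 0b01100011
  top 2 bits -> l1_idx = 1
  next 3 bits -> l2_idx = 4
  bottom 3 bits -> offset = 3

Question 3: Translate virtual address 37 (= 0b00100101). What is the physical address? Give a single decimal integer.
Answer: 509

Derivation:
vaddr = 37 = 0b00100101
Split: l1_idx=0, l2_idx=4, offset=5
L1[0] = 2
L2[2][4] = 63
paddr = 63 * 8 + 5 = 509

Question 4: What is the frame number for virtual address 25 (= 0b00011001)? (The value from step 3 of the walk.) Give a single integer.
vaddr = 25: l1_idx=0, l2_idx=3
L1[0] = 2; L2[2][3] = 3

Answer: 3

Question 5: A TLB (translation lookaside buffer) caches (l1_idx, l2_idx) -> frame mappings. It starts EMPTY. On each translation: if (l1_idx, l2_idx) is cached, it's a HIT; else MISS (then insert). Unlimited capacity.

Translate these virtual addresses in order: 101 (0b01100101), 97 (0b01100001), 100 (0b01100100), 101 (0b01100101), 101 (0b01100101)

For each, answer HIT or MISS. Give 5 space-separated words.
Answer: MISS HIT HIT HIT HIT

Derivation:
vaddr=101: (1,4) not in TLB -> MISS, insert
vaddr=97: (1,4) in TLB -> HIT
vaddr=100: (1,4) in TLB -> HIT
vaddr=101: (1,4) in TLB -> HIT
vaddr=101: (1,4) in TLB -> HIT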